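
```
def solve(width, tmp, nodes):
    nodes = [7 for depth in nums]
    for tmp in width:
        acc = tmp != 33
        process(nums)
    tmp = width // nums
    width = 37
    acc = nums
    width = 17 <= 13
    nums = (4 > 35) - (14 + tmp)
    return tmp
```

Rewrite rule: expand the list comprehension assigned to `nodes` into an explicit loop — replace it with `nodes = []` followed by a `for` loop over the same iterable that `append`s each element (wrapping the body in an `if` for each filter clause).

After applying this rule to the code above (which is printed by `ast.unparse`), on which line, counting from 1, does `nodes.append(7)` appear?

4

Transformed code:
def solve(width, tmp, nodes):
    nodes = []
    for depth in nums:
        nodes.append(7)
    for tmp in width:
        acc = tmp != 33
        process(nums)
    tmp = width // nums
    width = 37
    acc = nums
    width = 17 <= 13
    nums = (4 > 35) - (14 + tmp)
    return tmp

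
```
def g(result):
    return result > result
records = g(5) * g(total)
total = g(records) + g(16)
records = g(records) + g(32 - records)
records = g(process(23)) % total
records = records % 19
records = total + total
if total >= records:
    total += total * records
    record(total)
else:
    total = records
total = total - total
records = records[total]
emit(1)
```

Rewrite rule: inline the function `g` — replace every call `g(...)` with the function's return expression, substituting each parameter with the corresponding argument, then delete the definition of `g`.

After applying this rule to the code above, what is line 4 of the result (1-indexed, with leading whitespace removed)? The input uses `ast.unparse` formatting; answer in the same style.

Transformed code:
records = (5 > 5) * (total > total)
total = (records > records) + (16 > 16)
records = (records > records) + (32 - records > 32 - records)
records = (process(23) > process(23)) % total
records = records % 19
records = total + total
if total >= records:
    total += total * records
    record(total)
else:
    total = records
total = total - total
records = records[total]
emit(1)

records = (process(23) > process(23)) % total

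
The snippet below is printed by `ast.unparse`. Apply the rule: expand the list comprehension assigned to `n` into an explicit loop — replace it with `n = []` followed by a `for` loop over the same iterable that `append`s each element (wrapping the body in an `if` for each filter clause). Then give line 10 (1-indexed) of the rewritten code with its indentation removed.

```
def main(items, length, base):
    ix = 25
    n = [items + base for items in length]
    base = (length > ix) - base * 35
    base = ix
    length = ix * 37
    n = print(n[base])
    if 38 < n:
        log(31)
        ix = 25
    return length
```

if 38 < n:

Transformed code:
def main(items, length, base):
    ix = 25
    n = []
    for items in length:
        n.append(items + base)
    base = (length > ix) - base * 35
    base = ix
    length = ix * 37
    n = print(n[base])
    if 38 < n:
        log(31)
        ix = 25
    return length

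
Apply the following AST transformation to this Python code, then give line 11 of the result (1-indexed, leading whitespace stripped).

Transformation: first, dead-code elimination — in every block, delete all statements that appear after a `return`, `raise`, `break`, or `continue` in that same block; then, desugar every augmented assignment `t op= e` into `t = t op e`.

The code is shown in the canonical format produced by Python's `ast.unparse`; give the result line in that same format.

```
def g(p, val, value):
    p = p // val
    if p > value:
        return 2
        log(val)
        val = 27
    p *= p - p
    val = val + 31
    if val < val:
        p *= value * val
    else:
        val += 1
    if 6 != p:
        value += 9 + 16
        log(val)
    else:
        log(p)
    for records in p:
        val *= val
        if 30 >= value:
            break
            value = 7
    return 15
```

if 6 != p:

Transformed code:
def g(p, val, value):
    p = p // val
    if p > value:
        return 2
    p = p * (p - p)
    val = val + 31
    if val < val:
        p = p * (value * val)
    else:
        val = val + 1
    if 6 != p:
        value = value + (9 + 16)
        log(val)
    else:
        log(p)
    for records in p:
        val = val * val
        if 30 >= value:
            break
    return 15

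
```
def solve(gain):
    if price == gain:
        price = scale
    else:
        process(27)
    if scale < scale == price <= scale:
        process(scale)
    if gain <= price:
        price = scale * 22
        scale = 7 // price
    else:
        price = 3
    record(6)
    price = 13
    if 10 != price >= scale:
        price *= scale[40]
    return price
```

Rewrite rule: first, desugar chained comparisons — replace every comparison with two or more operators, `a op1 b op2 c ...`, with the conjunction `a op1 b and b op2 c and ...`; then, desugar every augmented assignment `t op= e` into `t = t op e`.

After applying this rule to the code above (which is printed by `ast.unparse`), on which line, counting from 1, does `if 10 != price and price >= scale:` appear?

15

Transformed code:
def solve(gain):
    if price == gain:
        price = scale
    else:
        process(27)
    if scale < scale and scale == price and (price <= scale):
        process(scale)
    if gain <= price:
        price = scale * 22
        scale = 7 // price
    else:
        price = 3
    record(6)
    price = 13
    if 10 != price and price >= scale:
        price = price * scale[40]
    return price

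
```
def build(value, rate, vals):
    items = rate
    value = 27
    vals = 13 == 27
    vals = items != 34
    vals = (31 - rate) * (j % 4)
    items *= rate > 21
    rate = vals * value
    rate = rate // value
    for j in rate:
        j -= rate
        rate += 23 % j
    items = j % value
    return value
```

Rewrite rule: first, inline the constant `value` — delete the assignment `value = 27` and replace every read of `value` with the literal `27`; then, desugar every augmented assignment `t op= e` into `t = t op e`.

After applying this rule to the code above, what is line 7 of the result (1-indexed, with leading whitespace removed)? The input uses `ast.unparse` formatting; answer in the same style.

rate = vals * 27

Transformed code:
def build(value, rate, vals):
    items = rate
    vals = 13 == 27
    vals = items != 34
    vals = (31 - rate) * (j % 4)
    items = items * (rate > 21)
    rate = vals * 27
    rate = rate // 27
    for j in rate:
        j = j - rate
        rate = rate + 23 % j
    items = j % 27
    return 27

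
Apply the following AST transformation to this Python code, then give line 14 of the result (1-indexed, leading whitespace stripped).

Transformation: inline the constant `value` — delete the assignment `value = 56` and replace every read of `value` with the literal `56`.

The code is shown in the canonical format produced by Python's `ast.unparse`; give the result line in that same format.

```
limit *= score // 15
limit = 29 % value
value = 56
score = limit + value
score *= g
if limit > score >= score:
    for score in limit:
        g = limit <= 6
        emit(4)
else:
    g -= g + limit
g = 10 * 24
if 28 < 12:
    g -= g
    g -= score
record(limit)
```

g -= score

Transformed code:
limit *= score // 15
limit = 29 % 56
score = limit + 56
score *= g
if limit > score >= score:
    for score in limit:
        g = limit <= 6
        emit(4)
else:
    g -= g + limit
g = 10 * 24
if 28 < 12:
    g -= g
    g -= score
record(limit)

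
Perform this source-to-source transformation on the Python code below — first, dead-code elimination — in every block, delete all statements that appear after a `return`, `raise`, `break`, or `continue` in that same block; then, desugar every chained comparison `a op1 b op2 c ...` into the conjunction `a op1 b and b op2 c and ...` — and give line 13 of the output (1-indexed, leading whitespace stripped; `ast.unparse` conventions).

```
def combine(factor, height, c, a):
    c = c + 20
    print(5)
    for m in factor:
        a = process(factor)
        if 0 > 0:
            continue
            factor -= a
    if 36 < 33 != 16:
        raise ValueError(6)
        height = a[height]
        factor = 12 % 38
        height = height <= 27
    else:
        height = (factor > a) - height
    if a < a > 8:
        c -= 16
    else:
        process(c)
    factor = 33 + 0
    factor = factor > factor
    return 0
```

c -= 16

Transformed code:
def combine(factor, height, c, a):
    c = c + 20
    print(5)
    for m in factor:
        a = process(factor)
        if 0 > 0:
            continue
    if 36 < 33 and 33 != 16:
        raise ValueError(6)
    else:
        height = (factor > a) - height
    if a < a and a > 8:
        c -= 16
    else:
        process(c)
    factor = 33 + 0
    factor = factor > factor
    return 0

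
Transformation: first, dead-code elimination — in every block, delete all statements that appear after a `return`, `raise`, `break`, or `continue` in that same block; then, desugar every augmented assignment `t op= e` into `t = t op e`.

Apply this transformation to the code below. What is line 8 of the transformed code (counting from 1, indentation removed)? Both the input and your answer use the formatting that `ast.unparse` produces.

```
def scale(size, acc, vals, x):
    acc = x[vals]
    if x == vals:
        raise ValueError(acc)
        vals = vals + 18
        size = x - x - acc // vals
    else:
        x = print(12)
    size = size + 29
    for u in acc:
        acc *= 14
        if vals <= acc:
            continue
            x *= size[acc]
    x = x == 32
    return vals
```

for u in acc:

Transformed code:
def scale(size, acc, vals, x):
    acc = x[vals]
    if x == vals:
        raise ValueError(acc)
    else:
        x = print(12)
    size = size + 29
    for u in acc:
        acc = acc * 14
        if vals <= acc:
            continue
    x = x == 32
    return vals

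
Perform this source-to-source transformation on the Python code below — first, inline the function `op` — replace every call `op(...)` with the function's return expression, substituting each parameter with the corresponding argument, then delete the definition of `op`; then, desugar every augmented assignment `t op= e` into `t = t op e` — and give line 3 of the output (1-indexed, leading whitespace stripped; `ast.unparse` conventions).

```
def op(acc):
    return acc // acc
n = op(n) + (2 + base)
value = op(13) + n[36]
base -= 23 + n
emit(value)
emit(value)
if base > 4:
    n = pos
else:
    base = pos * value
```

base = base - (23 + n)

Transformed code:
n = n // n + (2 + base)
value = 13 // 13 + n[36]
base = base - (23 + n)
emit(value)
emit(value)
if base > 4:
    n = pos
else:
    base = pos * value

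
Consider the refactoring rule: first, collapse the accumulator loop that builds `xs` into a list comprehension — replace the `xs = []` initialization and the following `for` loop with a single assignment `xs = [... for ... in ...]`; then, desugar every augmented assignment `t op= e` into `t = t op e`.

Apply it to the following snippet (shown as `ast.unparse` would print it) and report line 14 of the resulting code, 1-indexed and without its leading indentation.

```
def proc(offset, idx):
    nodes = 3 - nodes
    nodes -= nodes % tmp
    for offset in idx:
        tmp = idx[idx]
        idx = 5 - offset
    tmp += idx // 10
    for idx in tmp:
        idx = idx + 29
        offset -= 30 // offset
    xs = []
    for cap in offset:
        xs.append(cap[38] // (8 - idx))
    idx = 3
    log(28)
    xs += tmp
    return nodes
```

Transformed code:
def proc(offset, idx):
    nodes = 3 - nodes
    nodes = nodes - nodes % tmp
    for offset in idx:
        tmp = idx[idx]
        idx = 5 - offset
    tmp = tmp + idx // 10
    for idx in tmp:
        idx = idx + 29
        offset = offset - 30 // offset
    xs = [cap[38] // (8 - idx) for cap in offset]
    idx = 3
    log(28)
    xs = xs + tmp
    return nodes

xs = xs + tmp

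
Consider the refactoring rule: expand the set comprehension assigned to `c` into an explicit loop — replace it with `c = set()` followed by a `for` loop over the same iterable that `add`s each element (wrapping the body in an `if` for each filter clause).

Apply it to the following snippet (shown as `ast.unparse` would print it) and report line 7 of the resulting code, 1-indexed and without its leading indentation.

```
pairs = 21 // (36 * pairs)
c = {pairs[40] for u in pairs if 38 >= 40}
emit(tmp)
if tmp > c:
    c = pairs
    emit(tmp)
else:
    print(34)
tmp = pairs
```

if tmp > c:

Transformed code:
pairs = 21 // (36 * pairs)
c = set()
for u in pairs:
    if 38 >= 40:
        c.add(pairs[40])
emit(tmp)
if tmp > c:
    c = pairs
    emit(tmp)
else:
    print(34)
tmp = pairs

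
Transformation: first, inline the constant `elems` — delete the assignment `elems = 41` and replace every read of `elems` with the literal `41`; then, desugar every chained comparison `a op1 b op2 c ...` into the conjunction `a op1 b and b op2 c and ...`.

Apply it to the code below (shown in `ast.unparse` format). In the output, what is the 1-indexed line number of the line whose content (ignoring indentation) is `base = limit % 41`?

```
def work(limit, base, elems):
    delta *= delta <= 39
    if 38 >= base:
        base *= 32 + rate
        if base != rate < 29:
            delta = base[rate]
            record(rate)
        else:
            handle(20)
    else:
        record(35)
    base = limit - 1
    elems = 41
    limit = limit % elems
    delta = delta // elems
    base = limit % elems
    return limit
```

Transformed code:
def work(limit, base, elems):
    delta *= delta <= 39
    if 38 >= base:
        base *= 32 + rate
        if base != rate and rate < 29:
            delta = base[rate]
            record(rate)
        else:
            handle(20)
    else:
        record(35)
    base = limit - 1
    limit = limit % 41
    delta = delta // 41
    base = limit % 41
    return limit

15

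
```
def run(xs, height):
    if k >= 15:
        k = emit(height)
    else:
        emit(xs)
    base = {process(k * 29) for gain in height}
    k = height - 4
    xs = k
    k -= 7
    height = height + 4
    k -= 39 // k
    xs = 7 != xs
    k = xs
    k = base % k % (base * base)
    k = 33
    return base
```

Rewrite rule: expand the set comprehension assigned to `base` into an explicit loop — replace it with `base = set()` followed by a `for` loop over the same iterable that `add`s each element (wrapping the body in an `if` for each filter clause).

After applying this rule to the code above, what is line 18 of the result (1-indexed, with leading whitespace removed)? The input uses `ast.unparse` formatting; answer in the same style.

return base

Transformed code:
def run(xs, height):
    if k >= 15:
        k = emit(height)
    else:
        emit(xs)
    base = set()
    for gain in height:
        base.add(process(k * 29))
    k = height - 4
    xs = k
    k -= 7
    height = height + 4
    k -= 39 // k
    xs = 7 != xs
    k = xs
    k = base % k % (base * base)
    k = 33
    return base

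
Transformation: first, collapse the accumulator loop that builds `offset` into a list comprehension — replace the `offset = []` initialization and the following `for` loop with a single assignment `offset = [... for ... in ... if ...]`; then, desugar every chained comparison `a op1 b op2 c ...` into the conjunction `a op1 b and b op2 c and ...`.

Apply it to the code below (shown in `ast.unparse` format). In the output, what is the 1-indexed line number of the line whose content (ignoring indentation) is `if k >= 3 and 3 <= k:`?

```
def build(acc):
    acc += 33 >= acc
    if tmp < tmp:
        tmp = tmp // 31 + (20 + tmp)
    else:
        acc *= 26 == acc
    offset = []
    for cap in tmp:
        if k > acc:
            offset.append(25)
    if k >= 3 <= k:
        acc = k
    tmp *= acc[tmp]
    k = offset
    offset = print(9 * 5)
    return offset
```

Transformed code:
def build(acc):
    acc += 33 >= acc
    if tmp < tmp:
        tmp = tmp // 31 + (20 + tmp)
    else:
        acc *= 26 == acc
    offset = [25 for cap in tmp if k > acc]
    if k >= 3 and 3 <= k:
        acc = k
    tmp *= acc[tmp]
    k = offset
    offset = print(9 * 5)
    return offset

8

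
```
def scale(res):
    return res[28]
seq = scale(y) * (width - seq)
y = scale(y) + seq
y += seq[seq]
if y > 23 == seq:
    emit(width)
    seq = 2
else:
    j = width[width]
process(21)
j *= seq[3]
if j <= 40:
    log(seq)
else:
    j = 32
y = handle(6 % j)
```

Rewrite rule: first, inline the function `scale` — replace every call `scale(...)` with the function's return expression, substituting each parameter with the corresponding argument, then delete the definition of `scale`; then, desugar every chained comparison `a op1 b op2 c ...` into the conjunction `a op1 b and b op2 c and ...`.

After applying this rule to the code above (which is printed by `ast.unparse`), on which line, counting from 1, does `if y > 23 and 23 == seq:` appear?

4

Transformed code:
seq = y[28] * (width - seq)
y = y[28] + seq
y += seq[seq]
if y > 23 and 23 == seq:
    emit(width)
    seq = 2
else:
    j = width[width]
process(21)
j *= seq[3]
if j <= 40:
    log(seq)
else:
    j = 32
y = handle(6 % j)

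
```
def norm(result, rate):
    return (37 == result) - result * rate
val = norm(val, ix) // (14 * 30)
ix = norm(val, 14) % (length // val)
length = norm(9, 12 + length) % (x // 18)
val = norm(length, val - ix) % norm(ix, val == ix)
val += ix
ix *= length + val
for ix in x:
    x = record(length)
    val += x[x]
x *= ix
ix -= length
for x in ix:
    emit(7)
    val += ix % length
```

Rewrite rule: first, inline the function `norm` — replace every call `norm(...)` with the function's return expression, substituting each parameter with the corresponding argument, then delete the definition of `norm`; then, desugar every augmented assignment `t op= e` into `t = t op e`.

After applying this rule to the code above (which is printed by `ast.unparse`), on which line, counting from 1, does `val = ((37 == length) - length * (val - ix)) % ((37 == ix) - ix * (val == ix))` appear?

Transformed code:
val = ((37 == val) - val * ix) // (14 * 30)
ix = ((37 == val) - val * 14) % (length // val)
length = ((37 == 9) - 9 * (12 + length)) % (x // 18)
val = ((37 == length) - length * (val - ix)) % ((37 == ix) - ix * (val == ix))
val = val + ix
ix = ix * (length + val)
for ix in x:
    x = record(length)
    val = val + x[x]
x = x * ix
ix = ix - length
for x in ix:
    emit(7)
    val = val + ix % length

4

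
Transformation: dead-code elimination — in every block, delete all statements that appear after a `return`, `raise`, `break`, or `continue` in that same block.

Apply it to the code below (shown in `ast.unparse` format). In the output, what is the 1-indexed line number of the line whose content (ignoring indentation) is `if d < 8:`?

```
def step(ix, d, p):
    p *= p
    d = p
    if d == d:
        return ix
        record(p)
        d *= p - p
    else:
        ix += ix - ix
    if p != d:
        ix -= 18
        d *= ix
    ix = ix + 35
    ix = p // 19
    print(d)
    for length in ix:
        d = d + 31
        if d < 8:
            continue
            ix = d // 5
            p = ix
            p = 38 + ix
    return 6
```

16

Transformed code:
def step(ix, d, p):
    p *= p
    d = p
    if d == d:
        return ix
    else:
        ix += ix - ix
    if p != d:
        ix -= 18
        d *= ix
    ix = ix + 35
    ix = p // 19
    print(d)
    for length in ix:
        d = d + 31
        if d < 8:
            continue
    return 6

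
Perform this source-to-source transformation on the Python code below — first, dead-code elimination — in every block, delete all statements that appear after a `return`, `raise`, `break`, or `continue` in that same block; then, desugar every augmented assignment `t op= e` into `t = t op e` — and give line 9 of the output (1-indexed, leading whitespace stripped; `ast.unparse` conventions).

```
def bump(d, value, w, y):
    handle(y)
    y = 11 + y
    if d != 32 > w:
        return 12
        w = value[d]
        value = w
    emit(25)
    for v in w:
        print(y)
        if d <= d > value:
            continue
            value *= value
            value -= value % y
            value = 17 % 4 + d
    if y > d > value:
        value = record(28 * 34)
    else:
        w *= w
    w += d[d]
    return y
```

Transformed code:
def bump(d, value, w, y):
    handle(y)
    y = 11 + y
    if d != 32 > w:
        return 12
    emit(25)
    for v in w:
        print(y)
        if d <= d > value:
            continue
    if y > d > value:
        value = record(28 * 34)
    else:
        w = w * w
    w = w + d[d]
    return y

if d <= d > value:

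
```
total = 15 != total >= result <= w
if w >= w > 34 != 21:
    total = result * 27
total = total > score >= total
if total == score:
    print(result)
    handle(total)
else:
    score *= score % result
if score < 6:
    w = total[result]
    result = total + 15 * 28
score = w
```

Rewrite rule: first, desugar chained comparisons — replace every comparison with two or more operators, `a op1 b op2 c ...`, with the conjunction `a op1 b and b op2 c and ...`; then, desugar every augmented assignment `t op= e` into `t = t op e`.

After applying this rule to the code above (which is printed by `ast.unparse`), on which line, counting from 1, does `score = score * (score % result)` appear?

Transformed code:
total = 15 != total and total >= result and (result <= w)
if w >= w and w > 34 and (34 != 21):
    total = result * 27
total = total > score and score >= total
if total == score:
    print(result)
    handle(total)
else:
    score = score * (score % result)
if score < 6:
    w = total[result]
    result = total + 15 * 28
score = w

9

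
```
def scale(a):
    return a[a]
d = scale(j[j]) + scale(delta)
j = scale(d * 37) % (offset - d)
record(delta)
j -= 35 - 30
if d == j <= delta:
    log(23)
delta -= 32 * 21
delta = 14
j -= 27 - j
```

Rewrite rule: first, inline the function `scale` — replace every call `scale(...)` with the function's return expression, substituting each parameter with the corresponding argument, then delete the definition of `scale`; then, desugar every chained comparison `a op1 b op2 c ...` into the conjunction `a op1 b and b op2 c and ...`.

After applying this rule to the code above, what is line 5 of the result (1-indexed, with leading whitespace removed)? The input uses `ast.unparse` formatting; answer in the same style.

if d == j and j <= delta:

Transformed code:
d = j[j][j[j]] + delta[delta]
j = (d * 37)[d * 37] % (offset - d)
record(delta)
j -= 35 - 30
if d == j and j <= delta:
    log(23)
delta -= 32 * 21
delta = 14
j -= 27 - j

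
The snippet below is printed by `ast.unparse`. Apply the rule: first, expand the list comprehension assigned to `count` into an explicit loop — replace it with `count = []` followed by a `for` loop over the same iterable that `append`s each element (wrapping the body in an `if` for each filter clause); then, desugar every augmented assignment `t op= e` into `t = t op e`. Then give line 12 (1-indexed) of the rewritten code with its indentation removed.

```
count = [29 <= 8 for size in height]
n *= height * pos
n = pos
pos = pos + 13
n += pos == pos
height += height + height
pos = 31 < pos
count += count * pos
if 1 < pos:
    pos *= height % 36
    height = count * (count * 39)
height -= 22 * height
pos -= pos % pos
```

Transformed code:
count = []
for size in height:
    count.append(29 <= 8)
n = n * (height * pos)
n = pos
pos = pos + 13
n = n + (pos == pos)
height = height + (height + height)
pos = 31 < pos
count = count + count * pos
if 1 < pos:
    pos = pos * (height % 36)
    height = count * (count * 39)
height = height - 22 * height
pos = pos - pos % pos

pos = pos * (height % 36)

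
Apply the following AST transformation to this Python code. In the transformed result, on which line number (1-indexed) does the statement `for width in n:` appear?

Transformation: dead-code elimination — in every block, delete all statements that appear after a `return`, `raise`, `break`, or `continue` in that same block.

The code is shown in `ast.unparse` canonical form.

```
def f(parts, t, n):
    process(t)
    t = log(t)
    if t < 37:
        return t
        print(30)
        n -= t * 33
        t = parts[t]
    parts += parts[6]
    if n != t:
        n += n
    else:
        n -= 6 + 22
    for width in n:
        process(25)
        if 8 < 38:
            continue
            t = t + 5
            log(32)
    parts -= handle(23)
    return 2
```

Transformed code:
def f(parts, t, n):
    process(t)
    t = log(t)
    if t < 37:
        return t
    parts += parts[6]
    if n != t:
        n += n
    else:
        n -= 6 + 22
    for width in n:
        process(25)
        if 8 < 38:
            continue
    parts -= handle(23)
    return 2

11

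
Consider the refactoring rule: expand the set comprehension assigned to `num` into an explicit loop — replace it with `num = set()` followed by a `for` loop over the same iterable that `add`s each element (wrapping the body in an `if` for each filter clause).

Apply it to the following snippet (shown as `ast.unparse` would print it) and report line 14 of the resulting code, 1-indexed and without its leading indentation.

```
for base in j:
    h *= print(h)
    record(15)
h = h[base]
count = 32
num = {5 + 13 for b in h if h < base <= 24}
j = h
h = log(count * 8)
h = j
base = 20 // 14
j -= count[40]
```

Transformed code:
for base in j:
    h *= print(h)
    record(15)
h = h[base]
count = 32
num = set()
for b in h:
    if h < base <= 24:
        num.add(5 + 13)
j = h
h = log(count * 8)
h = j
base = 20 // 14
j -= count[40]

j -= count[40]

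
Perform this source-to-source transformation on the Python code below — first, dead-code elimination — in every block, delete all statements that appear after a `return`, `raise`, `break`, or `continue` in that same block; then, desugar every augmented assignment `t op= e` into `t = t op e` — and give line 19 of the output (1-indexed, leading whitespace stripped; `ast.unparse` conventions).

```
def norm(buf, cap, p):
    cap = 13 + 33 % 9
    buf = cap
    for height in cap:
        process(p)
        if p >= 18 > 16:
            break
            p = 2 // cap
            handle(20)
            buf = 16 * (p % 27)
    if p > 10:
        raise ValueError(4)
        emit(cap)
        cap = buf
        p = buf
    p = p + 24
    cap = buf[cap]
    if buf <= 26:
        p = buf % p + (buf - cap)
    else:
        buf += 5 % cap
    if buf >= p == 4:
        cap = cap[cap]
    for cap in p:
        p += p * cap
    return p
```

Transformed code:
def norm(buf, cap, p):
    cap = 13 + 33 % 9
    buf = cap
    for height in cap:
        process(p)
        if p >= 18 > 16:
            break
    if p > 10:
        raise ValueError(4)
    p = p + 24
    cap = buf[cap]
    if buf <= 26:
        p = buf % p + (buf - cap)
    else:
        buf = buf + 5 % cap
    if buf >= p == 4:
        cap = cap[cap]
    for cap in p:
        p = p + p * cap
    return p

p = p + p * cap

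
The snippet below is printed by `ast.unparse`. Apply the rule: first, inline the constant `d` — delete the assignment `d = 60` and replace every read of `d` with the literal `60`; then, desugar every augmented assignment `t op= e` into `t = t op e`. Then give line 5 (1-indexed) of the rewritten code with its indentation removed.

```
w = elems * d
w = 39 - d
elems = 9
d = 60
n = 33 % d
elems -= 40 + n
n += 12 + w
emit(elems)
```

elems = elems - (40 + n)

Transformed code:
w = elems * 60
w = 39 - 60
elems = 9
n = 33 % 60
elems = elems - (40 + n)
n = n + (12 + w)
emit(elems)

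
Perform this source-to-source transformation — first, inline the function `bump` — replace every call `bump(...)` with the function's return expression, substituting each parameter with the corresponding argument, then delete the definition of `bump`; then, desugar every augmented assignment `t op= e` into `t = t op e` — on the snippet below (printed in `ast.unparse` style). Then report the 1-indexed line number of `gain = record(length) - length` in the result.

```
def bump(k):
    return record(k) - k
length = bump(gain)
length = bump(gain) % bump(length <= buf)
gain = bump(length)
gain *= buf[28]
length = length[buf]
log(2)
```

3

Transformed code:
length = record(gain) - gain
length = (record(gain) - gain) % (record(length <= buf) - (length <= buf))
gain = record(length) - length
gain = gain * buf[28]
length = length[buf]
log(2)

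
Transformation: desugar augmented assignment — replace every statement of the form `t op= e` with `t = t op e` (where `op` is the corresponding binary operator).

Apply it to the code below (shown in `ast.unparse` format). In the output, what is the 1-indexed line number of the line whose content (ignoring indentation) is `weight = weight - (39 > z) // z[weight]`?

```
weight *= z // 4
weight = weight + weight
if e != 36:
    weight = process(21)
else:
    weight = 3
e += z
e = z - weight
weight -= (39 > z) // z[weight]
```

9

Transformed code:
weight = weight * (z // 4)
weight = weight + weight
if e != 36:
    weight = process(21)
else:
    weight = 3
e = e + z
e = z - weight
weight = weight - (39 > z) // z[weight]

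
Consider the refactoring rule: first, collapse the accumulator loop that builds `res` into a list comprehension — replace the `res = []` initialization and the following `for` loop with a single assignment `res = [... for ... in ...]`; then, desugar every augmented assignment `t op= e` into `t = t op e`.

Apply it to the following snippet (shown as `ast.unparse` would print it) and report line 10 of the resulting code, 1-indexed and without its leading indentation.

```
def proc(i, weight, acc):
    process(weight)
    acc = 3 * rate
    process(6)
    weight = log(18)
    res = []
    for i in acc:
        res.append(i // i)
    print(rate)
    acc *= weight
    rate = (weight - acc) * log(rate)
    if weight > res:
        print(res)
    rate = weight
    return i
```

Transformed code:
def proc(i, weight, acc):
    process(weight)
    acc = 3 * rate
    process(6)
    weight = log(18)
    res = [i // i for i in acc]
    print(rate)
    acc = acc * weight
    rate = (weight - acc) * log(rate)
    if weight > res:
        print(res)
    rate = weight
    return i

if weight > res:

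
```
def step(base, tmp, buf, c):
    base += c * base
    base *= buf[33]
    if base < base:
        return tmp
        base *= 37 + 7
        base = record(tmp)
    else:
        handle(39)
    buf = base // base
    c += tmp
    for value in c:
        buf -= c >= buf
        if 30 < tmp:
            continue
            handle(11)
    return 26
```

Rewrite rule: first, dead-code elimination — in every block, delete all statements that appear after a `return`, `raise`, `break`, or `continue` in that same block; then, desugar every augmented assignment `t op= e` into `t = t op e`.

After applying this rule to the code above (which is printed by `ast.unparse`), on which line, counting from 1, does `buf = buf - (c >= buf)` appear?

Transformed code:
def step(base, tmp, buf, c):
    base = base + c * base
    base = base * buf[33]
    if base < base:
        return tmp
    else:
        handle(39)
    buf = base // base
    c = c + tmp
    for value in c:
        buf = buf - (c >= buf)
        if 30 < tmp:
            continue
    return 26

11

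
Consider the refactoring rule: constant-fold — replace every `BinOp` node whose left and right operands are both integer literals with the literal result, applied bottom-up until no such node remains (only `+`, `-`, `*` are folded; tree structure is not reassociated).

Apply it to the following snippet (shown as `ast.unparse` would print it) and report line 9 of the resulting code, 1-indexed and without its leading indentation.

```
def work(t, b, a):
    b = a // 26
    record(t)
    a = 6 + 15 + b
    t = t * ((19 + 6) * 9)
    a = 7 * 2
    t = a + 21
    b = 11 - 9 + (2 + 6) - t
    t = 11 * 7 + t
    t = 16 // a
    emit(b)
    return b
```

t = 77 + t

Transformed code:
def work(t, b, a):
    b = a // 26
    record(t)
    a = 21 + b
    t = t * 225
    a = 14
    t = a + 21
    b = 10 - t
    t = 77 + t
    t = 16 // a
    emit(b)
    return b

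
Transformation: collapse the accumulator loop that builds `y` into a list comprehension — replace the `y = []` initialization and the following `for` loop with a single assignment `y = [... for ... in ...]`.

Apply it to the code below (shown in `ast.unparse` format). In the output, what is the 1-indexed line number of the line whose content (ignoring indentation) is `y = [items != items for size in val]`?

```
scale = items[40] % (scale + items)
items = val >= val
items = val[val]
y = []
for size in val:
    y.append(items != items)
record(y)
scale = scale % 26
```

4

Transformed code:
scale = items[40] % (scale + items)
items = val >= val
items = val[val]
y = [items != items for size in val]
record(y)
scale = scale % 26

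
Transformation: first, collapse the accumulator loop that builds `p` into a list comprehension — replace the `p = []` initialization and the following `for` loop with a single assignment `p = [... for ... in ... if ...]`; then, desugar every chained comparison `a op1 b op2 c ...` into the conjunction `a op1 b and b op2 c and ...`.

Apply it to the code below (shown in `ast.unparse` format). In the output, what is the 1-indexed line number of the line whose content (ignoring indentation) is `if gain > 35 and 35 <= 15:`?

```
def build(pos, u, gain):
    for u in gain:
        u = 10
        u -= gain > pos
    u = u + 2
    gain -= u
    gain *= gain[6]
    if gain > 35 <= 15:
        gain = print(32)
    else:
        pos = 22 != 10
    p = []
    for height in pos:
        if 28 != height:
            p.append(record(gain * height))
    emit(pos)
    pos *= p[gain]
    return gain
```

Transformed code:
def build(pos, u, gain):
    for u in gain:
        u = 10
        u -= gain > pos
    u = u + 2
    gain -= u
    gain *= gain[6]
    if gain > 35 and 35 <= 15:
        gain = print(32)
    else:
        pos = 22 != 10
    p = [record(gain * height) for height in pos if 28 != height]
    emit(pos)
    pos *= p[gain]
    return gain

8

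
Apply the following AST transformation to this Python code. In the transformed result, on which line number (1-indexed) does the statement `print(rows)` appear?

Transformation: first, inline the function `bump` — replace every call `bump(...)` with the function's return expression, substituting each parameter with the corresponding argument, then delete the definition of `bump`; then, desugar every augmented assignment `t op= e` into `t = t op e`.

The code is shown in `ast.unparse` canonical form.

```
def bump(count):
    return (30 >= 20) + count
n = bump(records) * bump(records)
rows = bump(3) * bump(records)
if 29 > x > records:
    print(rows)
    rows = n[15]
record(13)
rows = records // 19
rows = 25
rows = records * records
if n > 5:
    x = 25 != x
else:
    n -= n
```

Transformed code:
n = ((30 >= 20) + records) * ((30 >= 20) + records)
rows = ((30 >= 20) + 3) * ((30 >= 20) + records)
if 29 > x > records:
    print(rows)
    rows = n[15]
record(13)
rows = records // 19
rows = 25
rows = records * records
if n > 5:
    x = 25 != x
else:
    n = n - n

4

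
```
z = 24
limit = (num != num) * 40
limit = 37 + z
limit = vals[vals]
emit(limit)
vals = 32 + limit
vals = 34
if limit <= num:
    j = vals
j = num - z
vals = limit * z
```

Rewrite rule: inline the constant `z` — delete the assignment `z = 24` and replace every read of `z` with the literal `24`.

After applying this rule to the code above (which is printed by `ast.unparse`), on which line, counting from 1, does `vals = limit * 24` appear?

10

Transformed code:
limit = (num != num) * 40
limit = 37 + 24
limit = vals[vals]
emit(limit)
vals = 32 + limit
vals = 34
if limit <= num:
    j = vals
j = num - 24
vals = limit * 24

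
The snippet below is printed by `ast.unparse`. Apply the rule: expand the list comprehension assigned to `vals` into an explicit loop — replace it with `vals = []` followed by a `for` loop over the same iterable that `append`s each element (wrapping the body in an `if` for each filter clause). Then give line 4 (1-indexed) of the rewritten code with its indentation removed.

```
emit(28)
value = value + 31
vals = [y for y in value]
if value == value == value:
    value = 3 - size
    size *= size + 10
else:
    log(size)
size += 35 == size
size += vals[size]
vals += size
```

Transformed code:
emit(28)
value = value + 31
vals = []
for y in value:
    vals.append(y)
if value == value == value:
    value = 3 - size
    size *= size + 10
else:
    log(size)
size += 35 == size
size += vals[size]
vals += size

for y in value:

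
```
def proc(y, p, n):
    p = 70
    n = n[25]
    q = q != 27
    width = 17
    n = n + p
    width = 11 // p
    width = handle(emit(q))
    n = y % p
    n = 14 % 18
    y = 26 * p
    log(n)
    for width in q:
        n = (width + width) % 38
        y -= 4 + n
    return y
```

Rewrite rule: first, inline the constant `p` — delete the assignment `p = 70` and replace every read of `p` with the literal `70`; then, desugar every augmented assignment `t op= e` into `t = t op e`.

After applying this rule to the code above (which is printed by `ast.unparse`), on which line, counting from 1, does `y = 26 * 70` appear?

Transformed code:
def proc(y, p, n):
    n = n[25]
    q = q != 27
    width = 17
    n = n + 70
    width = 11 // 70
    width = handle(emit(q))
    n = y % 70
    n = 14 % 18
    y = 26 * 70
    log(n)
    for width in q:
        n = (width + width) % 38
        y = y - (4 + n)
    return y

10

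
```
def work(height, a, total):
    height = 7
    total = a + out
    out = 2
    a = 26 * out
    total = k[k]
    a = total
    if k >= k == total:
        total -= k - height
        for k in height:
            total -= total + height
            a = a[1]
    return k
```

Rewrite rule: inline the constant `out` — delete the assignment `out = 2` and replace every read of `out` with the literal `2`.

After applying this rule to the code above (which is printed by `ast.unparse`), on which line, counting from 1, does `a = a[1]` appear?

Transformed code:
def work(height, a, total):
    height = 7
    total = a + 2
    a = 26 * 2
    total = k[k]
    a = total
    if k >= k == total:
        total -= k - height
        for k in height:
            total -= total + height
            a = a[1]
    return k

11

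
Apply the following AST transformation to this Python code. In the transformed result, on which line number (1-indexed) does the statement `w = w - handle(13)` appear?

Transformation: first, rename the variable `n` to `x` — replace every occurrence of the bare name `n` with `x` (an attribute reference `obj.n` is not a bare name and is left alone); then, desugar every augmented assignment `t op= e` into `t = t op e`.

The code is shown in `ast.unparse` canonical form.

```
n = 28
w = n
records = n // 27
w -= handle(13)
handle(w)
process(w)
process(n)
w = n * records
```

4

Transformed code:
x = 28
w = x
records = x // 27
w = w - handle(13)
handle(w)
process(w)
process(x)
w = x * records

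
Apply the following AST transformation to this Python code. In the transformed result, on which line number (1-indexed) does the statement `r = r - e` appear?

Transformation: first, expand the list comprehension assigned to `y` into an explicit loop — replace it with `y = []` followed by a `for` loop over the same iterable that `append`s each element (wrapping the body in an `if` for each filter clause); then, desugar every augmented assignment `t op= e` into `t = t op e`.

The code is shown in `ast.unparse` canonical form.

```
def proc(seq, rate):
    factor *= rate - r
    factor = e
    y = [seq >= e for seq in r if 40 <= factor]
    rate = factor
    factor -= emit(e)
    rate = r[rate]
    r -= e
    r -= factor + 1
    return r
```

Transformed code:
def proc(seq, rate):
    factor = factor * (rate - r)
    factor = e
    y = []
    for seq in r:
        if 40 <= factor:
            y.append(seq >= e)
    rate = factor
    factor = factor - emit(e)
    rate = r[rate]
    r = r - e
    r = r - (factor + 1)
    return r

11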